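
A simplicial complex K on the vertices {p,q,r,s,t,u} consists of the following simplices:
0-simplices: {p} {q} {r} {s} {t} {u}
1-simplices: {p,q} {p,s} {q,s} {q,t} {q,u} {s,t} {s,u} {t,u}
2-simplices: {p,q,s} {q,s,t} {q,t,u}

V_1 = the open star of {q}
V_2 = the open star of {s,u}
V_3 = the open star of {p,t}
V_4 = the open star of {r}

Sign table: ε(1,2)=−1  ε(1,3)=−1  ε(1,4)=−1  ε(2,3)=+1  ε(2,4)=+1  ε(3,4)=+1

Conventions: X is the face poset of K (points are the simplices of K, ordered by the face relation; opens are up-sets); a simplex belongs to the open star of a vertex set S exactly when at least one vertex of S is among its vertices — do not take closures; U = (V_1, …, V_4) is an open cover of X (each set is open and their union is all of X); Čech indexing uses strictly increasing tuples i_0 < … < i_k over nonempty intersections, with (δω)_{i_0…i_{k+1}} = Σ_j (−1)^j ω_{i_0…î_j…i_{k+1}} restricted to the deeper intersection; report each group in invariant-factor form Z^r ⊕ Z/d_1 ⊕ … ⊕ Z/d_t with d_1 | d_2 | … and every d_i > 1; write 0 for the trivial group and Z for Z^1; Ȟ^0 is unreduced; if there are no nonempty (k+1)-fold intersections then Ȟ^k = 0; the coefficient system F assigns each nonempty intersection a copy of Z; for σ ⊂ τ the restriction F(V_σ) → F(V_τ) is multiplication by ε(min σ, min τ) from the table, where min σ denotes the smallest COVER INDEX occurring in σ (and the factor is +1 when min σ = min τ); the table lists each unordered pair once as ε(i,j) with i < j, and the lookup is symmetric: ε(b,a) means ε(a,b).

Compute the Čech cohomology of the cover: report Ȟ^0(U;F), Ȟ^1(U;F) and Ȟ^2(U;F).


Ȟ^0 ≅ Z^2,  Ȟ^1 ≅ 0,  Ȟ^2 ≅ 0

nonempty intersections:
  V1={{q},{p,q},{q,s},{q,t},{q,u},{p,q,s},{q,s,t},{q,t,u}} V2={{s},{u},{p,s},{q,s},{q,u},{s,t},{s,u},{t,u},{p,q,s},{q,s,t},{q,t,u}} V3={{p},{t},{p,q},{p,s},{q,t},{s,t},{t,u},{p,q,s},{q,s,t},{q,t,u}} V4={{r}}
  V12={{q,s},{q,u},{p,q,s},{q,s,t},{q,t,u}} V13={{p,q},{q,t},{p,q,s},{q,s,t},{q,t,u}} V23={{p,s},{s,t},{t,u},{p,q,s},{q,s,t},{q,t,u}}
  V123={{p,q,s},{q,s,t},{q,t,u}}
C dims 4,3,1; δ0: rk 2, SNF 1^2; δ1: rk 1, SNF 1^1
Ȟ^0: (4−2)−0=2 ⇒ Z^2
Ȟ^1: (3−1)−2=0 ⇒ 0
Ȟ^2: (1−0)−1=0 ⇒ 0


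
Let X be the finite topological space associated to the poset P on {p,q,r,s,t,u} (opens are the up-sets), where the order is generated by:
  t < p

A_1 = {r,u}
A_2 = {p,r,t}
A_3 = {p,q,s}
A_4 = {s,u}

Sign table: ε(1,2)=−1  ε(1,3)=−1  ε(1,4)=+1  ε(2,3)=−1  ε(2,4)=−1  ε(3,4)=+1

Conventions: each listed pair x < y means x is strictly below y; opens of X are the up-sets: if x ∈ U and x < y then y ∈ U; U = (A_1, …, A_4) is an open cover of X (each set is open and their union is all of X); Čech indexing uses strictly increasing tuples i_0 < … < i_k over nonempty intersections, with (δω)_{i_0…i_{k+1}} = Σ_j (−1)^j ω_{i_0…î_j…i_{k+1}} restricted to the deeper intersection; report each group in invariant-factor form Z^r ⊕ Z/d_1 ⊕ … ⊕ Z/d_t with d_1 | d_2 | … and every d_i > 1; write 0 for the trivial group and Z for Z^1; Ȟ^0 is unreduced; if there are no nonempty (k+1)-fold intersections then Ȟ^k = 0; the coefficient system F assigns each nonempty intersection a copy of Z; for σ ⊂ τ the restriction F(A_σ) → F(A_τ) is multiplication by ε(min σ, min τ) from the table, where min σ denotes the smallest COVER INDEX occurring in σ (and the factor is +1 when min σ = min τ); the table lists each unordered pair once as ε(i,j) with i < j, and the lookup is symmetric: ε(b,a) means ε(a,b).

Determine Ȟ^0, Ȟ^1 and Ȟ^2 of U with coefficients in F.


nonempty overlaps:
  A12={r} A14={u} A23={p} A34={s}
C dims 4,4; δ0: rk 3, SNF 1^3
degree 0: 4−3−0 = 1 → Ȟ^0 ≅ Z
degree 1: 4−0−3 = 1 → Ȟ^1 ≅ Z
degree 2: 0−0−0 = 0 → Ȟ^2 ≅ 0

Ȟ^0 ≅ Z, Ȟ^1 ≅ Z and Ȟ^2 ≅ 0


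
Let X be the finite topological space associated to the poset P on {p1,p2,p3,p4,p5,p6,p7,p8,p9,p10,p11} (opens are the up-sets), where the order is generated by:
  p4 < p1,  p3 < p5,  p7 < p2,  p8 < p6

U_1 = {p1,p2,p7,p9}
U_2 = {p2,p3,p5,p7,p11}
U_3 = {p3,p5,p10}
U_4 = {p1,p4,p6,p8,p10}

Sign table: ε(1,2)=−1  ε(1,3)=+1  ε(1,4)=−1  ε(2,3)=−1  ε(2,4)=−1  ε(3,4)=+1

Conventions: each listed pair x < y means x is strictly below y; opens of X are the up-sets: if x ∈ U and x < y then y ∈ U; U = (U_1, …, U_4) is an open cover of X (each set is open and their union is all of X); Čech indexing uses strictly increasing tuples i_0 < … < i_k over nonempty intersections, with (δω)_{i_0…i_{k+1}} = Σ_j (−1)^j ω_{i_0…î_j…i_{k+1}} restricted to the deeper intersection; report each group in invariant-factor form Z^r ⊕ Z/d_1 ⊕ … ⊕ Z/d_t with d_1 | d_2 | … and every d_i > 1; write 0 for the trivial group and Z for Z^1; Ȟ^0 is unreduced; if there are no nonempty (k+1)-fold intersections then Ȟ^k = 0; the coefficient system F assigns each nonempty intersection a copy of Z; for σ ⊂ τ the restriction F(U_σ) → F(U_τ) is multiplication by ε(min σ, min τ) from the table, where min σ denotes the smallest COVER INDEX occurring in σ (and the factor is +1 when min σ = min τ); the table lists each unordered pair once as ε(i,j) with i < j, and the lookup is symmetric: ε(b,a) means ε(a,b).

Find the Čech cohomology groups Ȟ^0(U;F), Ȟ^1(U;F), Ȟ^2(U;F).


nerve simplices:
  U12={p2,p7} U14={p1} U23={p3,p5} U34={p10}
C dims 4,4; δ0: rk 4, SNF 1^3·2
degree 0: 4−4−0 = 0 → Ȟ^0 ≅ 0
degree 1: 4−0−4 = 0 plus torsion [2] → Ȟ^1 ≅ Z/2
degree 2: 0−0−0 = 0 → Ȟ^2 ≅ 0

Ȟ^0(U;F) ≅ 0, Ȟ^1(U;F) ≅ Z/2 and Ȟ^2(U;F) ≅ 0


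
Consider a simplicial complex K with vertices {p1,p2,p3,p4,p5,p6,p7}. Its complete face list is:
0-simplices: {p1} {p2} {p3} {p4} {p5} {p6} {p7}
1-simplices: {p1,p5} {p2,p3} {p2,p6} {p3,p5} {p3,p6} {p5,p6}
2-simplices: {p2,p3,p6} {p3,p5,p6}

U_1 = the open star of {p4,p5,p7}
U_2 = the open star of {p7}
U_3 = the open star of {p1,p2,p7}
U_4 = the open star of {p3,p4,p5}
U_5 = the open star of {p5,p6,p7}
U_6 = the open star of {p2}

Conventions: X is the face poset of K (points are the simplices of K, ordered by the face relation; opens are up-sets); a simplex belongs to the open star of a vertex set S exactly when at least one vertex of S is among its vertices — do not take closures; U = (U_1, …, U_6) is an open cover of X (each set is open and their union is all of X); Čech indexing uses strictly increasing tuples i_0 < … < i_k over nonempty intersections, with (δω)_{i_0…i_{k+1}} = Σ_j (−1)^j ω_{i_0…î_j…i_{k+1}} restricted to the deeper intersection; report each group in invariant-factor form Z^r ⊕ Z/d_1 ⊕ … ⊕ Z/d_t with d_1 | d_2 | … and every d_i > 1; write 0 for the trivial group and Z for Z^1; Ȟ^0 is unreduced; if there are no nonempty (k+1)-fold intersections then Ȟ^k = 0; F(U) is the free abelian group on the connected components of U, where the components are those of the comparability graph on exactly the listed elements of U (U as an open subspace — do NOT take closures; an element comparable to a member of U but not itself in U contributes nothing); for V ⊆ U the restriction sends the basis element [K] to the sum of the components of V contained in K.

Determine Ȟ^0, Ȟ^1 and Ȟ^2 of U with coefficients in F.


Ȟ^0(U;F) ≅ Z^3; Ȟ^1(U;F) ≅ 0; Ȟ^2(U;F) ≅ 0

nerve simplices:
  U1={{p4},{p5},{p7},{p1,p5},{p3,p5},{p5,p6},{p3,p5,p6}} U2={{p7}} U3={{p1},{p2},{p7},{p1,p5},{p2,p3},{p2,p6},{p2,p3,p6}} U4={{p3},{p4},{p5},{p1,p5},{p2,p3},{p3,p5},{p3,p6},{p5,p6},{p2,p3,p6},{p3,p5,p6}} U5={{p5},{p6},{p7},{p1,p5},{p2,p6},{p3,p5},{p3,p6},{p5,p6},{p2,p3,p6},{p3,p5,p6}} U6={{p2},{p2,p3},{p2,p6},{p2,p3,p6}}
  U12={{p7}} U13={{p7},{p1,p5}} U14={{p4},{p5},{p1,p5},{p3,p5},{p5,p6},{p3,p5,p6}} U15={{p5},{p7},{p1,p5},{p3,p5},{p5,p6},{p3,p5,p6}} U23={{p7}} U25={{p7}} U34={{p1,p5},{p2,p3},{p2,p3,p6}} U35={{p7},{p1,p5},{p2,p6},{p2,p3,p6}} U36={{p2},{p2,p3},{p2,p6},{p2,p3,p6}} U45={{p5},{p1,p5},{p3,p5},{p3,p6},{p5,p6},{p2,p3,p6},{p3,p5,p6}} U46={{p2,p3},{p2,p3,p6}} U56={{p2,p6},{p2,p3,p6}}
  U123={{p7}} U125={{p7}} U134={{p1,p5}} U135={{p7},{p1,p5}} U145={{p5},{p1,p5},{p3,p5},{p5,p6},{p3,p5,p6}} U235={{p7}} U345={{p1,p5},{p2,p3,p6}} U346={{p2,p3},{p2,p3,p6}} U356={{p2,p6},{p2,p3,p6}} U456={{p2,p3,p6}}
  U1235={{p7}} U1345={{p1,p5}} U3456={{p2,p3,p6}}
components per intersection:
  U1: {{p4}} {{p5},{p1,p5},{p3,p5},{p5,p6},{p3,p5,p6}} {{p7}}
  U2: {{p7}}
  U3: {{p1},{p1,p5}} {{p2},{p2,p3},{p2,p6},{p2,p3,p6}} {{p7}}
  U4: {{p3},{p5},{p1,p5},{p2,p3},{p3,p5},{p3,p6},{p5,p6},{p2,p3,p6},{p3,p5,p6}} {{p4}}
  U5: {{p5},{p6},{p1,p5},{p2,p6},{p3,p5},{p3,p6},{p5,p6},{p2,p3,p6},{p3,p5,p6}} {{p7}}
  U6: {{p2},{p2,p3},{p2,p6},{p2,p3,p6}}
  U12: {{p7}}
  U13: {{p7}} {{p1,p5}}
  U14: {{p4}} {{p5},{p1,p5},{p3,p5},{p5,p6},{p3,p5,p6}}
  U15: {{p5},{p1,p5},{p3,p5},{p5,p6},{p3,p5,p6}} {{p7}}
  U23: {{p7}}
  U25: {{p7}}
  U34: {{p1,p5}} {{p2,p3},{p2,p3,p6}}
  U35: {{p7}} {{p1,p5}} {{p2,p6},{p2,p3,p6}}
  U36: {{p2},{p2,p3},{p2,p6},{p2,p3,p6}}
  U45: {{p5},{p1,p5},{p3,p5},{p3,p6},{p5,p6},{p2,p3,p6},{p3,p5,p6}}
  U46: {{p2,p3},{p2,p3,p6}}
  U56: {{p2,p6},{p2,p3,p6}}
  U123: {{p7}}
  U125: {{p7}}
  U134: {{p1,p5}}
  U135: {{p7}} {{p1,p5}}
  U145: {{p5},{p1,p5},{p3,p5},{p5,p6},{p3,p5,p6}}
  U235: {{p7}}
  U345: {{p1,p5}} {{p2,p3,p6}}
  U346: {{p2,p3},{p2,p3,p6}}
  U356: {{p2,p6},{p2,p3,p6}}
  U456: {{p2,p3,p6}}
  U1235: {{p7}}
  U1345: {{p1,p5}}
  U3456: {{p2,p3,p6}}
C dims 12,18,12,3; δ0: rk 9, SNF 1^9; δ1: rk 9, SNF 1^9; δ2: rk 3, SNF 1^3
degree 0: 12−9−0 = 3 → Ȟ^0 ≅ Z^3
degree 1: 18−9−9 = 0 → Ȟ^1 ≅ 0
degree 2: 12−3−9 = 0 → Ȟ^2 ≅ 0


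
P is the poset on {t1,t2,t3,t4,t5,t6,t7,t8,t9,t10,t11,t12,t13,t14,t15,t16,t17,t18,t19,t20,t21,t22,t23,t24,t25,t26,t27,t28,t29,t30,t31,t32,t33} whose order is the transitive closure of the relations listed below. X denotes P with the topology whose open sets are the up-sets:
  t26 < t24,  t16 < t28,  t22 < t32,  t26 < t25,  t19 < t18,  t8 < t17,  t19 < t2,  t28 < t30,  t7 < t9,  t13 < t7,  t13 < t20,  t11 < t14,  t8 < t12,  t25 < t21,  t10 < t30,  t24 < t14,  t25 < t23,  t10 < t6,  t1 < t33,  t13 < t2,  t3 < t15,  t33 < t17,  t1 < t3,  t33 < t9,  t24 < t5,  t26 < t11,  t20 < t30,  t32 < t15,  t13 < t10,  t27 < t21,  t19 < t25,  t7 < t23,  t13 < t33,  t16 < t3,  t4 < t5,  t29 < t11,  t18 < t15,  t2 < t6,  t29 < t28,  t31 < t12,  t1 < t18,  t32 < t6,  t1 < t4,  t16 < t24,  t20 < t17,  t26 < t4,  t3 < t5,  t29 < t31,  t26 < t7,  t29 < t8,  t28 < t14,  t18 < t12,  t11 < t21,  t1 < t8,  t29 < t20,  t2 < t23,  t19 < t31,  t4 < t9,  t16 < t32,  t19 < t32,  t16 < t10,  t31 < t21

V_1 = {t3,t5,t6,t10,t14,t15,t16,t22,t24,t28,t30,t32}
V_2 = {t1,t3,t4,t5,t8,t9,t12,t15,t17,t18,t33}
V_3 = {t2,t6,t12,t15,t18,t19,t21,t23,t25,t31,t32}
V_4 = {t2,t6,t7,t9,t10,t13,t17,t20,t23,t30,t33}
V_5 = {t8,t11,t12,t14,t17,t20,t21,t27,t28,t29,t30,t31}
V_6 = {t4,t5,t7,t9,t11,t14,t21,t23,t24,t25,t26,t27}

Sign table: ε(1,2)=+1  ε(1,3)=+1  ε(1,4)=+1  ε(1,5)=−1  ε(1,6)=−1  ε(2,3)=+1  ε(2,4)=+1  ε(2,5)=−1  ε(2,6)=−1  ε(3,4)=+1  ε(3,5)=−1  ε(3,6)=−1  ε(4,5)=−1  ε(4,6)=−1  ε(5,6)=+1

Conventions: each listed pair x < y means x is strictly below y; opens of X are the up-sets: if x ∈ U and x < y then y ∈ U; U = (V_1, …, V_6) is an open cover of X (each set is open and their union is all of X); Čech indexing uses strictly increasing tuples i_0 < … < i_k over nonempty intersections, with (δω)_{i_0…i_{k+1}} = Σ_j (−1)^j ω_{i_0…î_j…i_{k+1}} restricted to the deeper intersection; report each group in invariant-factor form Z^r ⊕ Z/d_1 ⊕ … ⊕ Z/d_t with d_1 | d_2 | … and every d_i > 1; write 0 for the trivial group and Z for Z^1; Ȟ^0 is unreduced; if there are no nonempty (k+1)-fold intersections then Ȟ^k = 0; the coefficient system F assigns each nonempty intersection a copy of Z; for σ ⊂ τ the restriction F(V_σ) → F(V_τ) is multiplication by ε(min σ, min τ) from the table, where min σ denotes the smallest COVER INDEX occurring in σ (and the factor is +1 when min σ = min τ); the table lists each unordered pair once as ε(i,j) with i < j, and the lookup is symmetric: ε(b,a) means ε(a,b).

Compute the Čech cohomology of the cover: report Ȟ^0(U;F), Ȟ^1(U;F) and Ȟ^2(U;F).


Ȟ^0(U;F) ≅ Z; Ȟ^1(U;F) ≅ 0; Ȟ^2(U;F) ≅ Z/2

nonempty overlaps:
  V12={t3,t5,t15} V13={t6,t15,t32} V14={t6,t10,t30} V15={t14,t28,t30} V16={t5,t14,t24} V23={t12,t15,t18} V24={t9,t17,t33} V25={t8,t12,t17} V26={t4,t5,t9} V34={t2,t6,t23} V35={t12,t21,t31} V36={t21,t23,t25} V45={t17,t20,t30} V46={t7,t9,t23} V56={t11,t14,t21,t27}
  V123={t15} V126={t5} V134={t6} V145={t30} V156={t14} V235={t12} V245={t17} V246={t9} V346={t23} V356={t21}
C dims 6,15,10; δ0: rk 5, SNF 1^5; δ1: rk 10, SNF 1^9·2
degree 0: 6−5−0 = 1 → Ȟ^0 ≅ Z
degree 1: 15−10−5 = 0 → Ȟ^1 ≅ 0
degree 2: 10−0−10 = 0 plus torsion [2] → Ȟ^2 ≅ Z/2


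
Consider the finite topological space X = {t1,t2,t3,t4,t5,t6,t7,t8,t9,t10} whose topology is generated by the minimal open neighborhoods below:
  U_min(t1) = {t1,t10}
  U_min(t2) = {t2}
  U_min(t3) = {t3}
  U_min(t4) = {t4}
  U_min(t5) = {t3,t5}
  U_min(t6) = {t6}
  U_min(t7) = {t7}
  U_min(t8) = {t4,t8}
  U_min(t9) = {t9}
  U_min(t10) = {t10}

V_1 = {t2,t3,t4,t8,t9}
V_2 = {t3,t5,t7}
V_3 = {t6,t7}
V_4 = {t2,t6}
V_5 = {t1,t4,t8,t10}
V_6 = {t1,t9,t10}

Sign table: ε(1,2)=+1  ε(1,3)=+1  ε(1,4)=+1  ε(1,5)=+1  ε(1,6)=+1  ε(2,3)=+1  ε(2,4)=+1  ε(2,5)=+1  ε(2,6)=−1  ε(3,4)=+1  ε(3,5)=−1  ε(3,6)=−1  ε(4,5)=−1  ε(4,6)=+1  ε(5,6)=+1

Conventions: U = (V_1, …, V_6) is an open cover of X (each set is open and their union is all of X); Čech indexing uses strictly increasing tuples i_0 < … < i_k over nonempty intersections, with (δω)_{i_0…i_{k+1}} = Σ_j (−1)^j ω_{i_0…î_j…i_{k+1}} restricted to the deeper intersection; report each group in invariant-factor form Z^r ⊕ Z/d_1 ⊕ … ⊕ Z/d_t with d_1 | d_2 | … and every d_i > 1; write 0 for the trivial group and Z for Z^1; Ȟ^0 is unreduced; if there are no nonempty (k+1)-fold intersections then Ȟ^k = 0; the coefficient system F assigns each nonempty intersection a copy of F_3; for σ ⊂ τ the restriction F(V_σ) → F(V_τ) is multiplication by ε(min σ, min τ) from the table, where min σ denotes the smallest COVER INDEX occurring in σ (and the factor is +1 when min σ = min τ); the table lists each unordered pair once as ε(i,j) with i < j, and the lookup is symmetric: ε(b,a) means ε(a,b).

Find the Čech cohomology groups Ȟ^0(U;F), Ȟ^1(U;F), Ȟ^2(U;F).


nerve of the cover:
  V12={t3} V14={t2} V15={t4,t8} V16={t9} V23={t7} V34={t6} V56={t1,t10}
C dims 6,7; δ0: rk_F3 5
Ȟ^0 = (6 − 5) − 0 = 1, so Ȟ^0 ≅ Z/3
Ȟ^1 = (7 − 0) − 5 = 2, so Ȟ^1 ≅ Z/3 ⊕ Z/3
Ȟ^2 = (0 − 0) − 0 = 0, so Ȟ^2 ≅ 0

Ȟ^0 = Z/3,  Ȟ^1 = Z/3 ⊕ Z/3,  Ȟ^2 = 0


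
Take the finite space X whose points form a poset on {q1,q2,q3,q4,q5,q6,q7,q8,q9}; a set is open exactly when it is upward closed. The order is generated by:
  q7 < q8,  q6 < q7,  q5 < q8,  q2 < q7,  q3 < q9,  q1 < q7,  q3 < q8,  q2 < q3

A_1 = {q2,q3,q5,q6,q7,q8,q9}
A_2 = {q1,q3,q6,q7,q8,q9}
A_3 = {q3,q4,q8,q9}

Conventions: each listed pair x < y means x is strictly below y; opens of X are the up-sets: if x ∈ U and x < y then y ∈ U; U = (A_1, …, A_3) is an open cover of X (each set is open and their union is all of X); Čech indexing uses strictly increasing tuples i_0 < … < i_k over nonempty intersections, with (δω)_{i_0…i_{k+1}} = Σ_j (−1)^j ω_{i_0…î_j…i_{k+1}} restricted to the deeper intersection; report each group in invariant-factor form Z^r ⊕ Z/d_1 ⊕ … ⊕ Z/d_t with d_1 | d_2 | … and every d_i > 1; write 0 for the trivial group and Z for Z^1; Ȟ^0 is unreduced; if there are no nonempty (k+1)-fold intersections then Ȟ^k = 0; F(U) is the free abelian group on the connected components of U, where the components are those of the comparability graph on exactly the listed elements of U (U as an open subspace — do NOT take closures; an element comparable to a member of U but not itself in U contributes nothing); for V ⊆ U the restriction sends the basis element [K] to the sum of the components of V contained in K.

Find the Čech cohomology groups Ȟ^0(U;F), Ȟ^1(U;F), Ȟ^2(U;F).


nonempty overlaps:
  A12={q3,q6,q7,q8,q9} A13={q3,q8,q9} A23={q3,q8,q9}
  A123={q3,q8,q9}
components per intersection:
  A1: {q2,q3,q5,q6,q7,q8,q9}
  A2: {q1,q3,q6,q7,q8,q9}
  A3: {q3,q8,q9} {q4}
  A12: {q3,q6,q7,q8,q9}
  A13: {q3,q8,q9}
  A23: {q3,q8,q9}
  A123: {q3,q8,q9}
C dims 4,3,1; δ0: rk 2, SNF 1^2; δ1: rk 1, SNF 1^1
degree 0: 4−2−0 = 2 → Ȟ^0 ≅ Z^2
degree 1: 3−1−2 = 0 → Ȟ^1 ≅ 0
degree 2: 1−0−1 = 0 → Ȟ^2 ≅ 0

Ȟ^0 = Z^2, Ȟ^1 = 0, Ȟ^2 = 0


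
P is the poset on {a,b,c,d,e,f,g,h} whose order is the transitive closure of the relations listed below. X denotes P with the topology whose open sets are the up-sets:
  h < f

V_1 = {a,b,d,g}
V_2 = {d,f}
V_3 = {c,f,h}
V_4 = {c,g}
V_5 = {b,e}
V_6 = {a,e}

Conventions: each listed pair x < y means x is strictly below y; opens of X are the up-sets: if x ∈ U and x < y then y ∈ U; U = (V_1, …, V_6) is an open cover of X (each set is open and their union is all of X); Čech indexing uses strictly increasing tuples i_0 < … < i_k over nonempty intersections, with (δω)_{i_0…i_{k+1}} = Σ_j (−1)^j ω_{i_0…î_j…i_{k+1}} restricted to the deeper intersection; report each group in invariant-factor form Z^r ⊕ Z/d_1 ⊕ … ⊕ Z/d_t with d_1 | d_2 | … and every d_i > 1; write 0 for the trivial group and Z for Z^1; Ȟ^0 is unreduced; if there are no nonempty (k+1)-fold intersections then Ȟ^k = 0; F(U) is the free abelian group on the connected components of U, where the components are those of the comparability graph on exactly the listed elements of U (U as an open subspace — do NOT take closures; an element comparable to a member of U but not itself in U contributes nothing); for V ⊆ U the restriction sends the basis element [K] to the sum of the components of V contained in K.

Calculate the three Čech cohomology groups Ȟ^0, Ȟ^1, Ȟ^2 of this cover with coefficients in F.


Ȟ^0(U;F) ≅ Z^7, Ȟ^1(U;F) ≅ 0 and Ȟ^2(U;F) ≅ 0

intersection data:
  V12={d} V14={g} V15={b} V16={a} V23={f} V34={c} V56={e}
components per intersection:
  V1: {a} {b} {d} {g}
  V2: {d} {f}
  V3: {c} {f,h}
  V4: {c} {g}
  V5: {b} {e}
  V6: {a} {e}
  V12: {d}
  V14: {g}
  V15: {b}
  V16: {a}
  V23: {f}
  V34: {c}
  V56: {e}
C dims 14,7; δ0: rk 7, SNF 1^7
Ȟ^0 = (14 − 7) − 0 = 7, so Ȟ^0 ≅ Z^7
Ȟ^1 = (7 − 0) − 7 = 0, so Ȟ^1 ≅ 0
Ȟ^2 = (0 − 0) − 0 = 0, so Ȟ^2 ≅ 0


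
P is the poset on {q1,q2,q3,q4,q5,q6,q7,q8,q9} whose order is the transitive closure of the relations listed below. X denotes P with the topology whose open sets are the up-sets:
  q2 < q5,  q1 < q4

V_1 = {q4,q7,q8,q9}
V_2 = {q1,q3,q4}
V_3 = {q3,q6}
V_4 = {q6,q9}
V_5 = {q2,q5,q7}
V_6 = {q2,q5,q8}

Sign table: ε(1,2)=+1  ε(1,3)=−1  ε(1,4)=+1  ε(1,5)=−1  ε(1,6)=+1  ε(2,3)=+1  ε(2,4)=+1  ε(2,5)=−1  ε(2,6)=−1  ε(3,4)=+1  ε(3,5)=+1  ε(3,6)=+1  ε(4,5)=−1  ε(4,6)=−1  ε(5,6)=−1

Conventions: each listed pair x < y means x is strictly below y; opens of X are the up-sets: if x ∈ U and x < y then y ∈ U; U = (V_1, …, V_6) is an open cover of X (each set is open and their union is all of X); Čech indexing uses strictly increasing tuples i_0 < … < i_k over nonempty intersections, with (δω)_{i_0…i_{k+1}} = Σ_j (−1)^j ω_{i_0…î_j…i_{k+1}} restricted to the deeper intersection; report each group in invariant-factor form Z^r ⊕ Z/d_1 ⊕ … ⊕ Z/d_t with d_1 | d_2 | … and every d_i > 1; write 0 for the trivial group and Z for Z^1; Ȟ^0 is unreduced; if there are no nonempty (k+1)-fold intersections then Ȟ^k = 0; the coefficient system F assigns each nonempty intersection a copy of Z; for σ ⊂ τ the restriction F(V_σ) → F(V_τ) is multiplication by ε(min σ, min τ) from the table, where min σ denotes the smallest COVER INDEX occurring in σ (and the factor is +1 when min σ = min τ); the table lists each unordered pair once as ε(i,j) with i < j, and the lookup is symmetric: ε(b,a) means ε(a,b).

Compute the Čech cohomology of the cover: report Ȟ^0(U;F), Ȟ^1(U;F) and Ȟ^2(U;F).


Ȟ^0(U;F) ≅ Z,  Ȟ^1(U;F) ≅ Z^2,  Ȟ^2(U;F) ≅ 0

cover nerve:
  V12={q4} V14={q9} V15={q7} V16={q8} V23={q3} V34={q6} V56={q2,q5}
C dims 6,7; δ0: rk 5, SNF 1^5
Ȟ^0: (6−5)−0=1 ⇒ Z
Ȟ^1: (7−0)−5=2 ⇒ Z^2
Ȟ^2: (0−0)−0=0 ⇒ 0


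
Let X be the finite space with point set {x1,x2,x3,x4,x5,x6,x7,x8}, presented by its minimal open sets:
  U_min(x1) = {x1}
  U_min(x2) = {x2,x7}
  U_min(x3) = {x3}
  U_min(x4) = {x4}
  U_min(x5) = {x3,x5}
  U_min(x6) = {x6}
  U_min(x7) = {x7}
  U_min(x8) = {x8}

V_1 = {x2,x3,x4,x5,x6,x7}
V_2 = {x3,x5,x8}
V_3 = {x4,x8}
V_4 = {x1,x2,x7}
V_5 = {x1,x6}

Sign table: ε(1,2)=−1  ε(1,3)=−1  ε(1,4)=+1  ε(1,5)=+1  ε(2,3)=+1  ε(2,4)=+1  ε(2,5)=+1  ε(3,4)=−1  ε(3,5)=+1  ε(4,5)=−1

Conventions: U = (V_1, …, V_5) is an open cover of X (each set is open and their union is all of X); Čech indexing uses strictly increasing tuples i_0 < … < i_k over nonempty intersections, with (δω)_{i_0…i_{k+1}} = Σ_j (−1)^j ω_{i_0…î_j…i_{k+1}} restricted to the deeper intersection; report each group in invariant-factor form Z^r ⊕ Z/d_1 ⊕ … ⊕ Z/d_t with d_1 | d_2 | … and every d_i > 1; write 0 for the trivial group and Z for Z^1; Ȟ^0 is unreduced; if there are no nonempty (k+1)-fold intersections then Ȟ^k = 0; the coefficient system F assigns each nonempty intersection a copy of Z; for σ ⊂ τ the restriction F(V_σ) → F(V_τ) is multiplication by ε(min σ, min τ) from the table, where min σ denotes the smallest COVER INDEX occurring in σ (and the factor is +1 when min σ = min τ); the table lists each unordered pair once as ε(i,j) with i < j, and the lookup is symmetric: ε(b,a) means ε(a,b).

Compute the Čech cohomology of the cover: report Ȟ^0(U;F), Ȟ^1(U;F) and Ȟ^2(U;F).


Ȟ^0 ≅ 0, Ȟ^1 ≅ Z ⊕ Z/2, Ȟ^2 ≅ 0

nerve simplices:
  V12={x3,x5} V13={x4} V14={x2,x7} V15={x6} V23={x8} V45={x1}
C dims 5,6; δ0: rk 5, SNF 1^4·2
degree 0: 5−5−0 = 0 → Ȟ^0 ≅ 0
degree 1: 6−0−5 = 1 plus torsion [2] → Ȟ^1 ≅ Z ⊕ Z/2
degree 2: 0−0−0 = 0 → Ȟ^2 ≅ 0


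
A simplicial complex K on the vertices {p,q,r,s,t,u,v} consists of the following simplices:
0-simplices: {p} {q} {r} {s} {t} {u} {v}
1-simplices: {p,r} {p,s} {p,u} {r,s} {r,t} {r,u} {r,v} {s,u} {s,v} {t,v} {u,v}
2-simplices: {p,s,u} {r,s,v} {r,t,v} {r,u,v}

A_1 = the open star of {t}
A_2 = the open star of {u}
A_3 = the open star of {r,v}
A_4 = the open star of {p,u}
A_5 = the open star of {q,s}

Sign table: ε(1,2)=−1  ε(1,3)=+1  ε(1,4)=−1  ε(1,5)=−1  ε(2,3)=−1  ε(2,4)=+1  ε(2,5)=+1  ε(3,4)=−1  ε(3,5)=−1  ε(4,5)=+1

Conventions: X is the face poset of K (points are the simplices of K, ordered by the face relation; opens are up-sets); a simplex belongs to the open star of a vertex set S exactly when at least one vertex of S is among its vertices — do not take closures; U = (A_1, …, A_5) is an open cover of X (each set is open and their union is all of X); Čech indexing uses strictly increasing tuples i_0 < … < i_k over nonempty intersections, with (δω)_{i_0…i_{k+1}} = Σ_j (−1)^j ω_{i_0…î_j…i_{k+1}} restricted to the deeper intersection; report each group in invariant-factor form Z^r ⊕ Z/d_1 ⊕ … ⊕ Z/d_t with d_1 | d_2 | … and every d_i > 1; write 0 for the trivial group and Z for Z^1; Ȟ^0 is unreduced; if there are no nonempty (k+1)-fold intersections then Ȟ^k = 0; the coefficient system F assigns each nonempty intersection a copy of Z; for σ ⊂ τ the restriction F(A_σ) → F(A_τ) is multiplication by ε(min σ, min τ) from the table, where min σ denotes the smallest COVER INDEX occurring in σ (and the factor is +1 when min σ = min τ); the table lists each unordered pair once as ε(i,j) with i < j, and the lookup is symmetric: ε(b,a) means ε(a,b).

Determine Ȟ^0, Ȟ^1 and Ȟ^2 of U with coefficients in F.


Ȟ^0 ≅ Z,  Ȟ^1 ≅ Z,  Ȟ^2 ≅ 0

intersection data:
  A1={{t},{r,t},{t,v},{r,t,v}} A2={{u},{p,u},{r,u},{s,u},{u,v},{p,s,u},{r,u,v}} A3={{r},{v},{p,r},{r,s},{r,t},{r,u},{r,v},{s,v},{t,v},{u,v},{r,s,v},{r,t,v},{r,u,v}} A4={{p},{u},{p,r},{p,s},{p,u},{r,u},{s,u},{u,v},{p,s,u},{r,u,v}} A5={{q},{s},{p,s},{r,s},{s,u},{s,v},{p,s,u},{r,s,v}}
  A13={{r,t},{t,v},{r,t,v}} A23={{r,u},{u,v},{r,u,v}} A24={{u},{p,u},{r,u},{s,u},{u,v},{p,s,u},{r,u,v}} A25={{s,u},{p,s,u}} A34={{p,r},{r,u},{u,v},{r,u,v}} A35={{r,s},{s,v},{r,s,v}} A45={{p,s},{s,u},{p,s,u}}
  A234={{r,u},{u,v},{r,u,v}} A245={{s,u},{p,s,u}}
C dims 5,7,2; δ0: rk 4, SNF 1^4; δ1: rk 2, SNF 1^2
Ȟ^0 = (5 − 4) − 0 = 1, so Ȟ^0 ≅ Z
Ȟ^1 = (7 − 2) − 4 = 1, so Ȟ^1 ≅ Z
Ȟ^2 = (2 − 0) − 2 = 0, so Ȟ^2 ≅ 0


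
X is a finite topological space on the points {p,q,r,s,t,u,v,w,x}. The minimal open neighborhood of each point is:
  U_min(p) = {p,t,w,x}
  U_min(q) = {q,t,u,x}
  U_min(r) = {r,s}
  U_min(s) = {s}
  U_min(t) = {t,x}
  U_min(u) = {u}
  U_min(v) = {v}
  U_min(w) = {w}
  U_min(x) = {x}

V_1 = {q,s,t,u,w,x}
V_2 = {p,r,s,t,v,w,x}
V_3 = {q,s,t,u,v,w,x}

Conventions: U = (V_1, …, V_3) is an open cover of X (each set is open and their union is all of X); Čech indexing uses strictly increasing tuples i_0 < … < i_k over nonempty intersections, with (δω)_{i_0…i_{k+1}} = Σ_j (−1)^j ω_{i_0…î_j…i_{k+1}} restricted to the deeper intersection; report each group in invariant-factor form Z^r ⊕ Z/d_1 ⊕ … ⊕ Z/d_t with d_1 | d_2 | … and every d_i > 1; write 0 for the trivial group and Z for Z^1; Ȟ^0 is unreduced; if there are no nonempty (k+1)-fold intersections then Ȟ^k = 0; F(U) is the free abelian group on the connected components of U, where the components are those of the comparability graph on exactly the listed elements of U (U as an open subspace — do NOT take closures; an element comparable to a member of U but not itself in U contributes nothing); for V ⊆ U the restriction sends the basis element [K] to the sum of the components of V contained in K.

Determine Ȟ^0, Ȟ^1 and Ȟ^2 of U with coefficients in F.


Ȟ^0(U;F) ≅ Z^3, Ȟ^1(U;F) ≅ 0, Ȟ^2(U;F) ≅ 0

nonempty overlaps:
  V12={s,t,w,x} V13={q,s,t,u,w,x} V23={s,t,v,w,x}
  V123={s,t,w,x}
components per intersection:
  V1: {q,t,u,x} {s} {w}
  V2: {p,t,w,x} {r,s} {v}
  V3: {q,t,u,x} {s} {v} {w}
  V12: {s} {t,x} {w}
  V13: {q,t,u,x} {s} {w}
  V23: {s} {t,x} {v} {w}
  V123: {s} {t,x} {w}
C dims 10,10,3; δ0: rk 7, SNF 1^7; δ1: rk 3, SNF 1^3
degree 0: 10−7−0 = 3 → Ȟ^0 ≅ Z^3
degree 1: 10−3−7 = 0 → Ȟ^1 ≅ 0
degree 2: 3−0−3 = 0 → Ȟ^2 ≅ 0


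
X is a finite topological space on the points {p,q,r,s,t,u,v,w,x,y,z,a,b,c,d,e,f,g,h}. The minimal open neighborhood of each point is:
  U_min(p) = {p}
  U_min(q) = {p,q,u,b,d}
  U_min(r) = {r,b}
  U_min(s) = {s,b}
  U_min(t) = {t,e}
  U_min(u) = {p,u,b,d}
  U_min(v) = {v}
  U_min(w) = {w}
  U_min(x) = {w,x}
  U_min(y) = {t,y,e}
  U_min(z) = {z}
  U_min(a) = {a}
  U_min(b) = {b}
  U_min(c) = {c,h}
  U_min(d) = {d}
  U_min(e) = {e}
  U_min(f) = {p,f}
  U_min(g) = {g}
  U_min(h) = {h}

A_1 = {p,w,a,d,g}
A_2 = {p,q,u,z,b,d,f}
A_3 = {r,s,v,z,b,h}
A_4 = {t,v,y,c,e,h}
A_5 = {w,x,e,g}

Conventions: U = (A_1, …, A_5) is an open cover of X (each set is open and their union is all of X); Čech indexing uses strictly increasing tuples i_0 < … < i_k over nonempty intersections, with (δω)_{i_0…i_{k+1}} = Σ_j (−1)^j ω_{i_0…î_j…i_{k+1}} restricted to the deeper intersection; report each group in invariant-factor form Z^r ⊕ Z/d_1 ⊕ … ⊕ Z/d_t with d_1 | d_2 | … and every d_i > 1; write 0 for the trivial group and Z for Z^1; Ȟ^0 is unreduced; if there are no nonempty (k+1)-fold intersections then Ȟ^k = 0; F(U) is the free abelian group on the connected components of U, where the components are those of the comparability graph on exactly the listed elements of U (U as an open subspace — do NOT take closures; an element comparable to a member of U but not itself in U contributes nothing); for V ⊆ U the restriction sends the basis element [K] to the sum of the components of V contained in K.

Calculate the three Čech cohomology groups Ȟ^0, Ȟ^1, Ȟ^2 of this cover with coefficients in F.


Ȟ^0(U;F) ≅ Z^8; Ȟ^1(U;F) ≅ 0; Ȟ^2(U;F) ≅ 0

nonempty overlaps:
  A12={p,d} A15={w,g} A23={z,b} A34={v,h} A45={e}
components per intersection:
  A1: {p} {w} {a} {d} {g}
  A2: {p,q,u,b,d,f} {z}
  A3: {r,s,b} {v} {z} {h}
  A4: {t,y,e} {v} {c,h}
  A5: {w,x} {e} {g}
  A12: {p} {d}
  A15: {w} {g}
  A23: {z} {b}
  A34: {v} {h}
  A45: {e}
C dims 17,9; δ0: rk 9, SNF 1^9
degree 0: 17−9−0 = 8 → Ȟ^0 ≅ Z^8
degree 1: 9−0−9 = 0 → Ȟ^1 ≅ 0
degree 2: 0−0−0 = 0 → Ȟ^2 ≅ 0


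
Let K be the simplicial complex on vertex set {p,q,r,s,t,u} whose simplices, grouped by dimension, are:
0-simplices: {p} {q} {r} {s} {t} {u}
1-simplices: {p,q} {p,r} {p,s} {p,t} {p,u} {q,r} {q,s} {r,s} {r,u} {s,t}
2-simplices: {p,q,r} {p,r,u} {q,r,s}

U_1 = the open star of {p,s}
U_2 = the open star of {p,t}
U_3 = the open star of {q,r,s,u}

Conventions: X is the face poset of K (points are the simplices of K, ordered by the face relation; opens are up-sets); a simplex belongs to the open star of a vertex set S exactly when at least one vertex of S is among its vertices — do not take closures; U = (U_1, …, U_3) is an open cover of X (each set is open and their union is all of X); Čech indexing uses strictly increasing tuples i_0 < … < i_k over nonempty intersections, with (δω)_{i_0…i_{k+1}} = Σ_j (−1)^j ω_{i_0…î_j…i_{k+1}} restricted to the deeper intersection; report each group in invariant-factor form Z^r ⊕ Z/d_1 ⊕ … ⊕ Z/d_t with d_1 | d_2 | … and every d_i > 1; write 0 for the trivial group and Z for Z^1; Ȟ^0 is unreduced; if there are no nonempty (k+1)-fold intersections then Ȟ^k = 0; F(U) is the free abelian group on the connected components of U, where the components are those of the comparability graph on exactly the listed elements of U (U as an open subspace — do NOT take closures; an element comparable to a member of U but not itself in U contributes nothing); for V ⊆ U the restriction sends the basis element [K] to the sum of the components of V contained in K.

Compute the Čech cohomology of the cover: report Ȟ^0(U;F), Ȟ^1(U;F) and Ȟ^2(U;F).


Ȟ^0 ≅ Z,  Ȟ^1 ≅ Z^2,  Ȟ^2 ≅ 0

nonempty intersections:
  U1={{p},{s},{p,q},{p,r},{p,s},{p,t},{p,u},{q,s},{r,s},{s,t},{p,q,r},{p,r,u},{q,r,s}} U2={{p},{t},{p,q},{p,r},{p,s},{p,t},{p,u},{s,t},{p,q,r},{p,r,u}} U3={{q},{r},{s},{u},{p,q},{p,r},{p,s},{p,u},{q,r},{q,s},{r,s},{r,u},{s,t},{p,q,r},{p,r,u},{q,r,s}}
  U12={{p},{p,q},{p,r},{p,s},{p,t},{p,u},{s,t},{p,q,r},{p,r,u}} U13={{s},{p,q},{p,r},{p,s},{p,u},{q,s},{r,s},{s,t},{p,q,r},{p,r,u},{q,r,s}} U23={{p,q},{p,r},{p,s},{p,u},{s,t},{p,q,r},{p,r,u}}
  U123={{p,q},{p,r},{p,s},{p,u},{s,t},{p,q,r},{p,r,u}}
components per intersection:
  U1: {{p},{s},{p,q},{p,r},{p,s},{p,t},{p,u},{q,s},{r,s},{s,t},{p,q,r},{p,r,u},{q,r,s}}
  U2: {{p},{t},{p,q},{p,r},{p,s},{p,t},{p,u},{s,t},{p,q,r},{p,r,u}}
  U3: {{q},{r},{s},{u},{p,q},{p,r},{p,s},{p,u},{q,r},{q,s},{r,s},{r,u},{s,t},{p,q,r},{p,r,u},{q,r,s}}
  U12: {{p},{p,q},{p,r},{p,s},{p,t},{p,u},{p,q,r},{p,r,u}} {{s,t}}
  U13: {{s},{p,s},{q,s},{r,s},{s,t},{q,r,s}} {{p,q},{p,r},{p,u},{p,q,r},{p,r,u}}
  U23: {{p,q},{p,r},{p,u},{p,q,r},{p,r,u}} {{p,s}} {{s,t}}
  U123: {{p,q},{p,r},{p,u},{p,q,r},{p,r,u}} {{p,s}} {{s,t}}
C dims 3,7,3; δ0: rk 2, SNF 1^2; δ1: rk 3, SNF 1^3
Ȟ^0: (3−2)−0=1 ⇒ Z
Ȟ^1: (7−3)−2=2 ⇒ Z^2
Ȟ^2: (3−0)−3=0 ⇒ 0


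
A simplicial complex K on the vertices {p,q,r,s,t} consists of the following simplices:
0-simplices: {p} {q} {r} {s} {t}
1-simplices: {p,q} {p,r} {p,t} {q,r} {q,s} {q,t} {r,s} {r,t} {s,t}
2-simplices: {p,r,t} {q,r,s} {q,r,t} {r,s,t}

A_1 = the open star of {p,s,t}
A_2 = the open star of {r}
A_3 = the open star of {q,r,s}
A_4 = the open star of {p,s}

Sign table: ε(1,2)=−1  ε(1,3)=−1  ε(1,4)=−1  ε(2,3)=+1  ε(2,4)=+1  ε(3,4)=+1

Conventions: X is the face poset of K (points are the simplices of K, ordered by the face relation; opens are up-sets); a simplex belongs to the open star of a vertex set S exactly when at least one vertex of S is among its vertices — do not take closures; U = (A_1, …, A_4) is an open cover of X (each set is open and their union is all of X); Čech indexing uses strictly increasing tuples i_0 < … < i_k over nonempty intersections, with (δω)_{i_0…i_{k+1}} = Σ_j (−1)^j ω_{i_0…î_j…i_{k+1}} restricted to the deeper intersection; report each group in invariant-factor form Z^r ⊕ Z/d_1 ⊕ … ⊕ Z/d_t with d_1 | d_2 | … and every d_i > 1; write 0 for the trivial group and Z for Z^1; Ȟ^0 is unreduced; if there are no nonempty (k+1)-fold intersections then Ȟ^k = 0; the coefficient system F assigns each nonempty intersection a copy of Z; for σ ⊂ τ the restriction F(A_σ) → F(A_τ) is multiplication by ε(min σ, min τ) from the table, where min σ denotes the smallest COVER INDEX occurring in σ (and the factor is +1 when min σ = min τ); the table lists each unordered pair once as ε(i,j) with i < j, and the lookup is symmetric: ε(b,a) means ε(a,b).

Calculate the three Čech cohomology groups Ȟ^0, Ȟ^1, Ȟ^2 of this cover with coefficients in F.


Ȟ^0(U;F) ≅ Z, Ȟ^1(U;F) ≅ 0, Ȟ^2(U;F) ≅ 0

cover nerve:
  A1={{p},{s},{t},{p,q},{p,r},{p,t},{q,s},{q,t},{r,s},{r,t},{s,t},{p,r,t},{q,r,s},{q,r,t},{r,s,t}} A2={{r},{p,r},{q,r},{r,s},{r,t},{p,r,t},{q,r,s},{q,r,t},{r,s,t}} A3={{q},{r},{s},{p,q},{p,r},{q,r},{q,s},{q,t},{r,s},{r,t},{s,t},{p,r,t},{q,r,s},{q,r,t},{r,s,t}} A4={{p},{s},{p,q},{p,r},{p,t},{q,s},{r,s},{s,t},{p,r,t},{q,r,s},{r,s,t}}
  A12={{p,r},{r,s},{r,t},{p,r,t},{q,r,s},{q,r,t},{r,s,t}} A13={{s},{p,q},{p,r},{q,s},{q,t},{r,s},{r,t},{s,t},{p,r,t},{q,r,s},{q,r,t},{r,s,t}} A14={{p},{s},{p,q},{p,r},{p,t},{q,s},{r,s},{s,t},{p,r,t},{q,r,s},{r,s,t}} A23={{r},{p,r},{q,r},{r,s},{r,t},{p,r,t},{q,r,s},{q,r,t},{r,s,t}} A24={{p,r},{r,s},{p,r,t},{q,r,s},{r,s,t}} A34={{s},{p,q},{p,r},{q,s},{r,s},{s,t},{p,r,t},{q,r,s},{r,s,t}}
  A123={{p,r},{r,s},{r,t},{p,r,t},{q,r,s},{q,r,t},{r,s,t}} A124={{p,r},{r,s},{p,r,t},{q,r,s},{r,s,t}} A134={{s},{p,q},{p,r},{q,s},{r,s},{s,t},{p,r,t},{q,r,s},{r,s,t}} A234={{p,r},{r,s},{p,r,t},{q,r,s},{r,s,t}}
  A1234={{p,r},{r,s},{p,r,t},{q,r,s},{r,s,t}}
C dims 4,6,4,1; δ0: rk 3, SNF 1^3; δ1: rk 3, SNF 1^3; δ2: rk 1, SNF 1^1
Ȟ^0: (4−3)−0=1 ⇒ Z
Ȟ^1: (6−3)−3=0 ⇒ 0
Ȟ^2: (4−1)−3=0 ⇒ 0


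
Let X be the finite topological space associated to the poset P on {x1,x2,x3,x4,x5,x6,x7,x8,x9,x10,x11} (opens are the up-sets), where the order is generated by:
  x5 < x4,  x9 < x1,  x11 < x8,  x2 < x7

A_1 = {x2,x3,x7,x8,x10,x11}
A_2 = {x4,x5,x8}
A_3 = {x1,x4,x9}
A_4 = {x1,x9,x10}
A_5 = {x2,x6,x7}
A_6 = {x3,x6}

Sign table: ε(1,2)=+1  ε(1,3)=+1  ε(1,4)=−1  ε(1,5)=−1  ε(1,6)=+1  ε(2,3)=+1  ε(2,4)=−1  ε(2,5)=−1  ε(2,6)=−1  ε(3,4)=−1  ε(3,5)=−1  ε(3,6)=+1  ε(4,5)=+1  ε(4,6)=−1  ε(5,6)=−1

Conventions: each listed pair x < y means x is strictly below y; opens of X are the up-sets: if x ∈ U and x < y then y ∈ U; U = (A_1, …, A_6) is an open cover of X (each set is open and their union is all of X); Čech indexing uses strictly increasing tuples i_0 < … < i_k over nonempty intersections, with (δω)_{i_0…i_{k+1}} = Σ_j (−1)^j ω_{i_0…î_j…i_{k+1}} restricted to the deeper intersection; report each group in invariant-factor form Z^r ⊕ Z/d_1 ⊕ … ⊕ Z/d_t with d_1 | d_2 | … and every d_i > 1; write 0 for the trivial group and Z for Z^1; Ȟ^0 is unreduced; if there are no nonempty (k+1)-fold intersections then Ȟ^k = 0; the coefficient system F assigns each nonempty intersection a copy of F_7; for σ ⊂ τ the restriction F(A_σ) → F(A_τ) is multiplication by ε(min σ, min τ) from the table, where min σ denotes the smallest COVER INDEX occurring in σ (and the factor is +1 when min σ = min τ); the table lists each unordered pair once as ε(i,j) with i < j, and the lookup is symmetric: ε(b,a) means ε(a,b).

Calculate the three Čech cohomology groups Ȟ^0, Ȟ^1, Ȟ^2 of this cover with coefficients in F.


Ȟ^0 = Z/7,  Ȟ^1 = Z/7 ⊕ Z/7,  Ȟ^2 = 0

nerve simplices:
  A12={x8} A14={x10} A15={x2,x7} A16={x3} A23={x4} A34={x1,x9} A56={x6}
C dims 6,7; δ0: rk_F7 5
degree 0: 6−5−0 = 1 → Ȟ^0 ≅ Z/7
degree 1: 7−0−5 = 2 → Ȟ^1 ≅ Z/7 ⊕ Z/7
degree 2: 0−0−0 = 0 → Ȟ^2 ≅ 0


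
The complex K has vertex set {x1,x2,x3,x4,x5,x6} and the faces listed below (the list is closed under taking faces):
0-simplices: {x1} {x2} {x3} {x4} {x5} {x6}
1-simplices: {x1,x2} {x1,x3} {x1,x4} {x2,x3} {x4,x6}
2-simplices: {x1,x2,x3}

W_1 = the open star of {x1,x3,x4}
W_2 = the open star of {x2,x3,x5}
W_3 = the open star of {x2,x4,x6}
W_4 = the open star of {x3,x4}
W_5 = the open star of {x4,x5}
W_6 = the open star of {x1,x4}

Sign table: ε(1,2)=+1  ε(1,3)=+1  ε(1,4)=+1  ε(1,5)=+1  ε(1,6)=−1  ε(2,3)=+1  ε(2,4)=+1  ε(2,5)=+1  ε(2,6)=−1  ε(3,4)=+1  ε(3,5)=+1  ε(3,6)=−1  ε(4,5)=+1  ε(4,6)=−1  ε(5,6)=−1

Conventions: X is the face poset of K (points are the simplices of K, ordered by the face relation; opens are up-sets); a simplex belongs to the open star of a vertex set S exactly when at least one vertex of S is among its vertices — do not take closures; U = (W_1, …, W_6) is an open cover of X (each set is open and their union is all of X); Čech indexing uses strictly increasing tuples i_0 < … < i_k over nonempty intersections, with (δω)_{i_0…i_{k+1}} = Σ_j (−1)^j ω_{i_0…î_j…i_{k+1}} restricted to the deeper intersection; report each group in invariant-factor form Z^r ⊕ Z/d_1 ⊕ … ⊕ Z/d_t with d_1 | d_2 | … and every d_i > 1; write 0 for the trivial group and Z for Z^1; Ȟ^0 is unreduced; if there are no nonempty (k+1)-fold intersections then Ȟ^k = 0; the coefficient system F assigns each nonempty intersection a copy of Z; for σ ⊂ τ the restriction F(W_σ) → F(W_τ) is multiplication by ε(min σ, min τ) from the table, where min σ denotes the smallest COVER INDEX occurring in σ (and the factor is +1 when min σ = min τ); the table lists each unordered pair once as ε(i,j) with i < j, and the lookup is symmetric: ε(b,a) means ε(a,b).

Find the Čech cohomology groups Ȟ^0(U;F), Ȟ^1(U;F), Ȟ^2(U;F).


intersection data:
  W1={{x1},{x3},{x4},{x1,x2},{x1,x3},{x1,x4},{x2,x3},{x4,x6},{x1,x2,x3}} W2={{x2},{x3},{x5},{x1,x2},{x1,x3},{x2,x3},{x1,x2,x3}} W3={{x2},{x4},{x6},{x1,x2},{x1,x4},{x2,x3},{x4,x6},{x1,x2,x3}} W4={{x3},{x4},{x1,x3},{x1,x4},{x2,x3},{x4,x6},{x1,x2,x3}} W5={{x4},{x5},{x1,x4},{x4,x6}} W6={{x1},{x4},{x1,x2},{x1,x3},{x1,x4},{x4,x6},{x1,x2,x3}}
  W12={{x3},{x1,x2},{x1,x3},{x2,x3},{x1,x2,x3}} W13={{x4},{x1,x2},{x1,x4},{x2,x3},{x4,x6},{x1,x2,x3}} W14={{x3},{x4},{x1,x3},{x1,x4},{x2,x3},{x4,x6},{x1,x2,x3}} W15={{x4},{x1,x4},{x4,x6}} W16={{x1},{x4},{x1,x2},{x1,x3},{x1,x4},{x4,x6},{x1,x2,x3}} W23={{x2},{x1,x2},{x2,x3},{x1,x2,x3}} W24={{x3},{x1,x3},{x2,x3},{x1,x2,x3}} W25={{x5}} W26={{x1,x2},{x1,x3},{x1,x2,x3}} W34={{x4},{x1,x4},{x2,x3},{x4,x6},{x1,x2,x3}} W35={{x4},{x1,x4},{x4,x6}} W36={{x4},{x1,x2},{x1,x4},{x4,x6},{x1,x2,x3}} W45={{x4},{x1,x4},{x4,x6}} W46={{x4},{x1,x3},{x1,x4},{x4,x6},{x1,x2,x3}} W56={{x4},{x1,x4},{x4,x6}}
  W123={{x1,x2},{x2,x3},{x1,x2,x3}} W124={{x3},{x1,x3},{x2,x3},{x1,x2,x3}} W126={{x1,x2},{x1,x3},{x1,x2,x3}} W134={{x4},{x1,x4},{x2,x3},{x4,x6},{x1,x2,x3}} W135={{x4},{x1,x4},{x4,x6}} W136={{x4},{x1,x2},{x1,x4},{x4,x6},{x1,x2,x3}} W145={{x4},{x1,x4},{x4,x6}} W146={{x4},{x1,x3},{x1,x4},{x4,x6},{x1,x2,x3}} W156={{x4},{x1,x4},{x4,x6}} W234={{x2,x3},{x1,x2,x3}} W236={{x1,x2},{x1,x2,x3}} W246={{x1,x3},{x1,x2,x3}} W345={{x4},{x1,x4},{x4,x6}} W346={{x4},{x1,x4},{x4,x6},{x1,x2,x3}} W356={{x4},{x1,x4},{x4,x6}} W456={{x4},{x1,x4},{x4,x6}}
  W1234={{x2,x3},{x1,x2,x3}} W1236={{x1,x2},{x1,x2,x3}} W1246={{x1,x3},{x1,x2,x3}} W1345={{x4},{x1,x4},{x4,x6}} W1346={{x4},{x1,x4},{x4,x6},{x1,x2,x3}} W1356={{x4},{x1,x4},{x4,x6}} W1456={{x4},{x1,x4},{x4,x6}} W2346={{x1,x2,x3}} W3456={{x4},{x1,x4},{x4,x6}}
  W12346={{x1,x2,x3}} W13456={{x4},{x1,x4},{x4,x6}}
C dims 6,15,16,9; δ0: rk 5, SNF 1^5; δ1: rk 9, SNF 1^9; δ2: rk 7, SNF 1^7
Ȟ^0 = (6 − 5) − 0 = 1, so Ȟ^0 ≅ Z
Ȟ^1 = (15 − 9) − 5 = 1, so Ȟ^1 ≅ Z
Ȟ^2 = (16 − 7) − 9 = 0, so Ȟ^2 ≅ 0

Ȟ^0(U;F) ≅ Z, Ȟ^1(U;F) ≅ Z, Ȟ^2(U;F) ≅ 0
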